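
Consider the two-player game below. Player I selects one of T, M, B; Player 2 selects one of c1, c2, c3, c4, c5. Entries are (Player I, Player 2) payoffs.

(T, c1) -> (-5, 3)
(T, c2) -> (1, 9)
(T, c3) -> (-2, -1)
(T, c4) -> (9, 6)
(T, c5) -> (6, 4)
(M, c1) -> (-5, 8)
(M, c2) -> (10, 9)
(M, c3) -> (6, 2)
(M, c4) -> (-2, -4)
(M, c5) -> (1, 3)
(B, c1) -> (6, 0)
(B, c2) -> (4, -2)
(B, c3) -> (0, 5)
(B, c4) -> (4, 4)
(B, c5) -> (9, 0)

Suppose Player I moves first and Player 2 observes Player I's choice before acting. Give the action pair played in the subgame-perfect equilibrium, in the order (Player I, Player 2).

Backward induction with Player I moving first.
- T: Player 2 compares 3, 9, -1, 6, 4 and picks c2; Player I would get 1.
- M: Player 2 compares 8, 9, 2, -4, 3 and picks c2; Player I would get 10.
- B: Player 2 compares 0, -2, 5, 4, 0 and picks c3; Player I would get 0.
Player I's induced payoffs are 1, 10, 0, so Player I commits to M. Subgame-perfect outcome: (M, c2) with payoffs (10, 9).

(M, c2)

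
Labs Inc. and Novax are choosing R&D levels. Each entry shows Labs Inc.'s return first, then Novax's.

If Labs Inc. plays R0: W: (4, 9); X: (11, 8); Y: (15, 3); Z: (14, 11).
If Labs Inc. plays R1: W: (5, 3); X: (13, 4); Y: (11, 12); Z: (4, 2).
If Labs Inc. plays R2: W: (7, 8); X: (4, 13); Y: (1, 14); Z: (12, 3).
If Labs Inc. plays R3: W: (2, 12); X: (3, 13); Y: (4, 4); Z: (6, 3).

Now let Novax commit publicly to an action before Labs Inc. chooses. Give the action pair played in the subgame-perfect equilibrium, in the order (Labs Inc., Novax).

Work backward from Labs Inc.'s decision.
- W: Labs Inc. compares 4, 5, 7, 2 and picks R2; Novax would get 8.
- X: Labs Inc. compares 11, 13, 4, 3 and picks R1; Novax would get 4.
- Y: Labs Inc. compares 15, 11, 1, 4 and picks R0; Novax would get 3.
- Z: Labs Inc. compares 14, 4, 12, 6 and picks R0; Novax would get 11.
Novax's induced payoffs are 8, 4, 3, 11, so Novax commits to Z. Subgame-perfect outcome: (R0, Z) with payoffs (14, 11).

(R0, Z)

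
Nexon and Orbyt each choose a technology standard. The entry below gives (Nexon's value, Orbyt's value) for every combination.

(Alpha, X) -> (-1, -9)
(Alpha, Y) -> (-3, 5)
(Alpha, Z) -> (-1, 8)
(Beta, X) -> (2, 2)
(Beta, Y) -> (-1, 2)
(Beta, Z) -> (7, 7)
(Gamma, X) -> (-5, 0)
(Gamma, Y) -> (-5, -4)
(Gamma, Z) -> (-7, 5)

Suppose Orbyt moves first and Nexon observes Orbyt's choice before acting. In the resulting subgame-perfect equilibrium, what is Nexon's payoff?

7

Work backward from Nexon's decision.
- X: BR = Beta, leader payoff 2.
- Y: BR = Beta, leader payoff 2.
- Z: BR = Beta, leader payoff 7.
Orbyt's induced payoffs are 2, 2, 7, so Orbyt commits to Z. Subgame-perfect outcome: (Beta, Z) with payoffs (7, 7).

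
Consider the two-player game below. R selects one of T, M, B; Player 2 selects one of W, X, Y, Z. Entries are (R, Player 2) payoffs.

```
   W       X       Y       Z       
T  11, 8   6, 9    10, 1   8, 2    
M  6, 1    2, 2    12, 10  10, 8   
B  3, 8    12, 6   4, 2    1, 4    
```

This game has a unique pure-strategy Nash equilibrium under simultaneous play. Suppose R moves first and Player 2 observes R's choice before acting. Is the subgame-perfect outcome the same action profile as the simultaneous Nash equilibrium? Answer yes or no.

Work backward from Player 2's decision.
- T → Player 2 plays X (best of 8, 9, 1, 2); R gets 6.
- M → Player 2 plays Y (best of 1, 2, 10, 8); R gets 12.
- B → Player 2 plays W (best of 8, 6, 2, 4); R gets 3.
Maximizing over 6, 12, 3, R chooses M. Subgame-perfect outcome: (M, Y) with payoffs (12, 10).
Under simultaneous play:
R's best replies: W→T; X→B; Y→M; Z→M.
Player 2's best replies: T→X; M→Y; B→W.
Only (M, Y) has each player best-responding; Nash payoffs (12, 10).
Sequential outcome (M, Y) coincides with the Nash profile (M, Y).

yes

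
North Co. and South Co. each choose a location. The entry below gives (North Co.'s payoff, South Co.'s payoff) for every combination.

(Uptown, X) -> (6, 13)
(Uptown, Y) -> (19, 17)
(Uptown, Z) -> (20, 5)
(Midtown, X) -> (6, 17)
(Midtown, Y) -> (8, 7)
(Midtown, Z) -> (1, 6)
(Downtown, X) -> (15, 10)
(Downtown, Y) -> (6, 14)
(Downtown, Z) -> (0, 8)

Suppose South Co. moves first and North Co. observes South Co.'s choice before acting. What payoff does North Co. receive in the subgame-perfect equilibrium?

19

Solve by backward induction (South Co. leads).
- X → North Co. plays Downtown (best of 6, 6, 15); South Co. gets 10.
- Y → North Co. plays Uptown (best of 19, 8, 6); South Co. gets 17.
- Z → North Co. plays Uptown (best of 20, 1, 0); South Co. gets 5.
Maximizing over 10, 17, 5, South Co. chooses Y. Subgame-perfect outcome: (Uptown, Y) with payoffs (19, 17).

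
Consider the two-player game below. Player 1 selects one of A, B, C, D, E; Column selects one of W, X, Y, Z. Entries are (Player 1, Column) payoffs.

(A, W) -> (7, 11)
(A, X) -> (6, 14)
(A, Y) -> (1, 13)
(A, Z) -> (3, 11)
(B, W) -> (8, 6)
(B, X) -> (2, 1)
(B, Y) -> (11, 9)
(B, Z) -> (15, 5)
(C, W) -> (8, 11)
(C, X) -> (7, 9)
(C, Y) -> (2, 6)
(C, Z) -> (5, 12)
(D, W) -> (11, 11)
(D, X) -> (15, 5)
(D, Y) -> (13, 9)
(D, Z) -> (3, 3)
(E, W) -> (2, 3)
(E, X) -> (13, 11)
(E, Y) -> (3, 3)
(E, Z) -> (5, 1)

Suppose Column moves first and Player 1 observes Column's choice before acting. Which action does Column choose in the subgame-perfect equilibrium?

Backward induction with Column moving first.
- W: BR = D, leader payoff 11.
- X: BR = D, leader payoff 5.
- Y: BR = D, leader payoff 9.
- Z: BR = B, leader payoff 5.
Column's induced payoffs are 11, 5, 9, 5, so Column commits to W. Subgame-perfect outcome: (D, W) with payoffs (11, 11).

W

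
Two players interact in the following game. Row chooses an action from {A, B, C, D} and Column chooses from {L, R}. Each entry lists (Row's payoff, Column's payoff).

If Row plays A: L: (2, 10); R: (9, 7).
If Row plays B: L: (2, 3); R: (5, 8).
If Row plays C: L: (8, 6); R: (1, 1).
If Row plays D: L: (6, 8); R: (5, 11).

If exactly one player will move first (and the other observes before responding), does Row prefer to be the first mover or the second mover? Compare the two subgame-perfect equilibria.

second

If Row leads: Column's best replies are A→L, B→R, C→L, D→R; Row's induced payoffs 2, 5, 8, 5; outcome (C, L), payoffs (8, 6).
If Column leads: Row's best replies are L→C, R→A; Column's induced payoffs 6, 7; outcome (A, R), payoffs (9, 7).
Row gets 8 moving first and 9 moving second, so Row prefers to move second.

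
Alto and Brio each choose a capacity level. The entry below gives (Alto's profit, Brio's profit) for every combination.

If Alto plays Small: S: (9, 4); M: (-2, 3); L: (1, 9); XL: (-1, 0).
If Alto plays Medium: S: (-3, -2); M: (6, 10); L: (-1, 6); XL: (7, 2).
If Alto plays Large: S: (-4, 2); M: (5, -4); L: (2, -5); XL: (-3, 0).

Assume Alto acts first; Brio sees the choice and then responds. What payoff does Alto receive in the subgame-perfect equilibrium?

6

Brio best-responds to each possible Alto move:
- Small: BR = L, leader payoff 1.
- Medium: BR = M, leader payoff 6.
- Large: BR = S, leader payoff -4.
Alto's induced payoffs are 1, 6, -4, so Alto commits to Medium. Subgame-perfect outcome: (Medium, M) with payoffs (6, 10).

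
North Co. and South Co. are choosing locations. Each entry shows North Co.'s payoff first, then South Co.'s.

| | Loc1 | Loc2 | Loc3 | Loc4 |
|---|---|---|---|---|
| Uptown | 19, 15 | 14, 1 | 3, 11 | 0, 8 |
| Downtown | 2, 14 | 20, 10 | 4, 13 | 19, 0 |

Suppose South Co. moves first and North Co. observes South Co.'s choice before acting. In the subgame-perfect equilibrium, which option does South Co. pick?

Loc1

Backward induction with South Co. moving first.
- Loc1: North Co. compares 19, 2 and picks Uptown; South Co. would get 15.
- Loc2: North Co. compares 14, 20 and picks Downtown; South Co. would get 10.
- Loc3: North Co. compares 3, 4 and picks Downtown; South Co. would get 13.
- Loc4: North Co. compares 0, 19 and picks Downtown; South Co. would get 0.
South Co.'s induced payoffs are 15, 10, 13, 0, so South Co. commits to Loc1. Subgame-perfect outcome: (Uptown, Loc1) with payoffs (19, 15).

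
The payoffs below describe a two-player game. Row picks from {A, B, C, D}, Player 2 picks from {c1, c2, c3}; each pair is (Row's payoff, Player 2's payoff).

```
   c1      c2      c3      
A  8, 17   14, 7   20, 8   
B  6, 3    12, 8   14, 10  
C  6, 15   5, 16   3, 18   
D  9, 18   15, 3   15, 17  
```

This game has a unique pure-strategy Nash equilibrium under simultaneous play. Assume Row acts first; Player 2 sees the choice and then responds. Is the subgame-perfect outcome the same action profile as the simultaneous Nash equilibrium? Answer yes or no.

Player 2 best-responds to each possible Row move:
- A: BR = c1, leader payoff 8.
- B: BR = c3, leader payoff 14.
- C: BR = c3, leader payoff 3.
- D: BR = c1, leader payoff 9.
Among 8, 14, 3, 9, the best is 14 at B. Subgame-perfect outcome: (B, c3) with payoffs (14, 10).
For the simultaneous game, intersect best replies.
Row's best replies: c1→D; c2→D; c3→A.
Player 2's best replies: A→c1; B→c3; C→c3; D→c1.
Only (D, c1) has each player best-responding; Nash payoffs (9, 18).
Sequential outcome (B, c3) differs from the Nash profile (D, c1).

no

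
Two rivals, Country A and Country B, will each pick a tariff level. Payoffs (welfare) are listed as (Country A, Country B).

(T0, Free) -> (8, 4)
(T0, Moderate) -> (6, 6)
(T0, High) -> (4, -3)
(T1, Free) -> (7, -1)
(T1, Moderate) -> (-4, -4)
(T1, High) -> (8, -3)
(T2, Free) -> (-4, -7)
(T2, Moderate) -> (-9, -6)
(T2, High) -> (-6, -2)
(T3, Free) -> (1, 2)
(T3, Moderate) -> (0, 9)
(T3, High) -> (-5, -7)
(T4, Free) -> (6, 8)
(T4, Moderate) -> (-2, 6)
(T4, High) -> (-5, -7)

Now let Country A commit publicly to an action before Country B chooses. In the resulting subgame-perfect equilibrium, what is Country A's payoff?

7

Country B best-responds to each possible Country A move:
- T0: BR = Moderate, leader payoff 6.
- T1: BR = Free, leader payoff 7.
- T2: BR = High, leader payoff -6.
- T3: BR = Moderate, leader payoff 0.
- T4: BR = Free, leader payoff 6.
Country A's induced payoffs are 6, 7, -6, 0, 6, so Country A commits to T1. Subgame-perfect outcome: (T1, Free) with payoffs (7, -1).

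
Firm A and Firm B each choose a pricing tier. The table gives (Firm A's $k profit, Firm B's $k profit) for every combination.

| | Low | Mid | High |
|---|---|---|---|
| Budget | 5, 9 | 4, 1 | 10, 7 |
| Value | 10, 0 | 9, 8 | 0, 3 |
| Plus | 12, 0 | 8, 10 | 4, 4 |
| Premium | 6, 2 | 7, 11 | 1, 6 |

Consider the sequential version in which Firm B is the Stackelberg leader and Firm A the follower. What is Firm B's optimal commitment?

Mid

Solve by backward induction (Firm B leads).
- Low: BR = Plus, leader payoff 0.
- Mid: BR = Value, leader payoff 8.
- High: BR = Budget, leader payoff 7.
Among 0, 8, 7, the best is 8 at Mid. Subgame-perfect outcome: (Value, Mid) with payoffs (9, 8).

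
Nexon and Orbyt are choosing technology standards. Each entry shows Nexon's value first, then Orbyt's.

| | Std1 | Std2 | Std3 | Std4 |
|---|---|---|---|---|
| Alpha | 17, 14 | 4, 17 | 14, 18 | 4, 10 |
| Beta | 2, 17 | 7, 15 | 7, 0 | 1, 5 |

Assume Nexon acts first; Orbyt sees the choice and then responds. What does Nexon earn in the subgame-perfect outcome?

Backward induction with Nexon moving first.
- Alpha → Orbyt plays Std3 (best of 14, 17, 18, 10); Nexon gets 14.
- Beta → Orbyt plays Std1 (best of 17, 15, 0, 5); Nexon gets 2.
Maximizing over 14, 2, Nexon chooses Alpha. Subgame-perfect outcome: (Alpha, Std3) with payoffs (14, 18).

14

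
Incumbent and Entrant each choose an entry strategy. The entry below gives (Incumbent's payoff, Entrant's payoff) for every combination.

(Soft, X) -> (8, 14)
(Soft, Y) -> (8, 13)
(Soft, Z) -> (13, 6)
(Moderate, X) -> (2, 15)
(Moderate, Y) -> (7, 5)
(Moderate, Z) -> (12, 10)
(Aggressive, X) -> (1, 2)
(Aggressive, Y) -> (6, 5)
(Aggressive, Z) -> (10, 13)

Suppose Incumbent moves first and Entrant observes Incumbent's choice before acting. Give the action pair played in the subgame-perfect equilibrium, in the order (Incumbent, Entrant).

(Aggressive, Z)

Work backward from Entrant's decision.
- Soft: Entrant compares 14, 13, 6 and picks X; Incumbent would get 8.
- Moderate: Entrant compares 15, 5, 10 and picks X; Incumbent would get 2.
- Aggressive: Entrant compares 2, 5, 13 and picks Z; Incumbent would get 10.
Maximizing over 8, 2, 10, Incumbent chooses Aggressive. Subgame-perfect outcome: (Aggressive, Z) with payoffs (10, 13).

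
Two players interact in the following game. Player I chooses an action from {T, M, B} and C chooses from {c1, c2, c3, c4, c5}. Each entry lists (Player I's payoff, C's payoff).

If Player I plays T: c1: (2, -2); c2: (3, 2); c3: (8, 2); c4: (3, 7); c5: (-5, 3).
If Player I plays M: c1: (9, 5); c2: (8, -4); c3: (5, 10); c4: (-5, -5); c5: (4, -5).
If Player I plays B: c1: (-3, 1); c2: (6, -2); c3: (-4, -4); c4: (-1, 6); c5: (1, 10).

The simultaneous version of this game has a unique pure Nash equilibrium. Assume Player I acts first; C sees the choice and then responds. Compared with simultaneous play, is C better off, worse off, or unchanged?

better off

C best-responds to each possible Player I move:
- T: C compares -2, 2, 2, 7, 3 and picks c4; Player I would get 3.
- M: C compares 5, -4, 10, -5, -5 and picks c3; Player I would get 5.
- B: C compares 1, -2, -4, 6, 10 and picks c5; Player I would get 1.
Maximizing over 3, 5, 1, Player I chooses M. Subgame-perfect outcome: (M, c3) with payoffs (5, 10).
Now find the simultaneous Nash equilibrium.
Player I's best replies: c1→M; c2→M; c3→T; c4→T; c5→M.
C's best replies: T→c4; M→c3; B→c5.
Only (T, c4) has each player best-responding; Nash payoffs (3, 7).
C earns 10 sequentially versus 7 at the Nash outcome: better off.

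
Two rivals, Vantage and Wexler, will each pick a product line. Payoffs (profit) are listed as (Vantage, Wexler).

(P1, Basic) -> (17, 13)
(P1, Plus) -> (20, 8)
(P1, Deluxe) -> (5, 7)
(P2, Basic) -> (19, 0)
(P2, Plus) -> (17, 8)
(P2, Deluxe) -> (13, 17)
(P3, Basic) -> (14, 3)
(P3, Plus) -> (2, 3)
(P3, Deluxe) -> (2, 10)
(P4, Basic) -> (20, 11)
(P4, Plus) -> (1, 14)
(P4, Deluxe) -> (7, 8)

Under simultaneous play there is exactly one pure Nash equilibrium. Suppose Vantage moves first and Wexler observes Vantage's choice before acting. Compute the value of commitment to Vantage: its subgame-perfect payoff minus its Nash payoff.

4

Backward induction with Vantage moving first.
- P1: BR = Basic, leader payoff 17.
- P2: BR = Deluxe, leader payoff 13.
- P3: BR = Deluxe, leader payoff 2.
- P4: BR = Plus, leader payoff 1.
Among 17, 13, 2, 1, the best is 17 at P1. Subgame-perfect outcome: (P1, Basic) with payoffs (17, 13).
Under simultaneous play:
Vantage's best replies: Basic→P4; Plus→P1; Deluxe→P2.
Wexler's best replies: P1→Basic; P2→Deluxe; P3→Deluxe; P4→Plus.
The unique mutual best reply is (P2, Deluxe), giving (13, 17).
Vantage's commitment gain: 17 − 13 = 4.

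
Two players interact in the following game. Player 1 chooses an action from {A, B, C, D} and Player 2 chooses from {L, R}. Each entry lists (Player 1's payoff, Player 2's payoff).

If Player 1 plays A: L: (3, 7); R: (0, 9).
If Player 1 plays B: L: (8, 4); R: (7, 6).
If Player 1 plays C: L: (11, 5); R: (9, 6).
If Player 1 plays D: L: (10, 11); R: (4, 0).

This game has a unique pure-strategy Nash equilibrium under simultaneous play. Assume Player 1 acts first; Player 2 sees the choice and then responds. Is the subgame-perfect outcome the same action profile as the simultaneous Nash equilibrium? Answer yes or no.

Player 2 best-responds to each possible Player 1 move:
- A: Player 2 compares 7, 9 and picks R; Player 1 would get 0.
- B: Player 2 compares 4, 6 and picks R; Player 1 would get 7.
- C: Player 2 compares 5, 6 and picks R; Player 1 would get 9.
- D: Player 2 compares 11, 0 and picks L; Player 1 would get 10.
Among 0, 7, 9, 10, the best is 10 at D. Subgame-perfect outcome: (D, L) with payoffs (10, 11).
For the simultaneous game, intersect best replies.
Player 1's best replies: L→C; R→C.
Player 2's best replies: A→R; B→R; C→R; D→L.
The unique mutual best reply is (C, R), giving (9, 6).
Sequential outcome (D, L) differs from the Nash profile (C, R).

no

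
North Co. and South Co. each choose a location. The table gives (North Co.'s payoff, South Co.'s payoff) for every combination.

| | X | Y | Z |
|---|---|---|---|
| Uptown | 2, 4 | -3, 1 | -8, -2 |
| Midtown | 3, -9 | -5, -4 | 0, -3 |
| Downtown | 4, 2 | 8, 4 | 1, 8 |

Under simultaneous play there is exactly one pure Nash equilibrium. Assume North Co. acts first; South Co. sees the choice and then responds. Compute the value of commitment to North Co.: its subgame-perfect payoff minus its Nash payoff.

1

Solve by backward induction (North Co. leads).
- Uptown: BR = X, leader payoff 2.
- Midtown: BR = Z, leader payoff 0.
- Downtown: BR = Z, leader payoff 1.
North Co.'s induced payoffs are 2, 0, 1, so North Co. commits to Uptown. Subgame-perfect outcome: (Uptown, X) with payoffs (2, 4).
For the simultaneous game, intersect best replies.
North Co.'s best replies: X→Downtown; Y→Downtown; Z→Downtown.
South Co.'s best replies: Uptown→X; Midtown→Z; Downtown→Z.
The unique mutual best reply is (Downtown, Z), giving (1, 8).
North Co.'s commitment gain: 2 − 1 = 1.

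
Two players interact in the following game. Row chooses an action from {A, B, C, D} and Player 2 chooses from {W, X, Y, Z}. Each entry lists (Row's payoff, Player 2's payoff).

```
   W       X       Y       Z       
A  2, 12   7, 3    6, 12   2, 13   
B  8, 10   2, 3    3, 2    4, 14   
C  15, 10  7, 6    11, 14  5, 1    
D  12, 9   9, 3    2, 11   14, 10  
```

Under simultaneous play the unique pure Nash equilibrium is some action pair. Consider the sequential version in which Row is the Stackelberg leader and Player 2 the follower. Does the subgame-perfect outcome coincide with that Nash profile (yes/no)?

yes

Backward induction with Row moving first.
- A → Player 2 plays Z (best of 12, 3, 12, 13); Row gets 2.
- B → Player 2 plays Z (best of 10, 3, 2, 14); Row gets 4.
- C → Player 2 plays Y (best of 10, 6, 14, 1); Row gets 11.
- D → Player 2 plays Y (best of 9, 3, 11, 10); Row gets 2.
Among 2, 4, 11, 2, the best is 11 at C. Subgame-perfect outcome: (C, Y) with payoffs (11, 14).
For the simultaneous game, intersect best replies.
Row's best replies: W→C; X→D; Y→C; Z→D.
Player 2's best replies: A→Z; B→Z; C→Y; D→Y.
Only (C, Y) has each player best-responding; Nash payoffs (11, 14).
Sequential outcome (C, Y) coincides with the Nash profile (C, Y).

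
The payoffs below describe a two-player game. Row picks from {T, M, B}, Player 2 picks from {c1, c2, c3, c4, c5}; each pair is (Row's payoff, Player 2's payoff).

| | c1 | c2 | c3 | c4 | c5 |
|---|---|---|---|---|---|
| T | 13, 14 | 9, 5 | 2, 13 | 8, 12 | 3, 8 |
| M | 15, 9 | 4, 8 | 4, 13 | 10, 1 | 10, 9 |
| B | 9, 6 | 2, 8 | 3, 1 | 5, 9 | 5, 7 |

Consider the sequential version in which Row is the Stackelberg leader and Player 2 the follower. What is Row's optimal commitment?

Solve by backward induction (Row leads).
- T → Player 2 plays c1 (best of 14, 5, 13, 12, 8); Row gets 13.
- M → Player 2 plays c3 (best of 9, 8, 13, 1, 9); Row gets 4.
- B → Player 2 plays c4 (best of 6, 8, 1, 9, 7); Row gets 5.
Row's induced payoffs are 13, 4, 5, so Row commits to T. Subgame-perfect outcome: (T, c1) with payoffs (13, 14).

T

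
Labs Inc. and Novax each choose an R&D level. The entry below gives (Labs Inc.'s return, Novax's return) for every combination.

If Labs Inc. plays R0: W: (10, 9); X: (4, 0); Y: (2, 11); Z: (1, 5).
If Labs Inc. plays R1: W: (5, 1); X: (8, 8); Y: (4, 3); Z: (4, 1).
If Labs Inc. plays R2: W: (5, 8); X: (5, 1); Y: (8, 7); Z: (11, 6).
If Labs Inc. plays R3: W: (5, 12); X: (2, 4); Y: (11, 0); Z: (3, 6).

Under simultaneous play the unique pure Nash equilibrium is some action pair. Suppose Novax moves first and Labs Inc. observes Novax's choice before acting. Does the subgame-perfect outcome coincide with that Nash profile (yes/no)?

Solve by backward induction (Novax leads).
- W: Labs Inc. compares 10, 5, 5, 5 and picks R0; Novax would get 9.
- X: Labs Inc. compares 4, 8, 5, 2 and picks R1; Novax would get 8.
- Y: Labs Inc. compares 2, 4, 8, 11 and picks R3; Novax would get 0.
- Z: Labs Inc. compares 1, 4, 11, 3 and picks R2; Novax would get 6.
Maximizing over 9, 8, 0, 6, Novax chooses W. Subgame-perfect outcome: (R0, W) with payoffs (10, 9).
Under simultaneous play:
Labs Inc.'s best replies: W→R0; X→R1; Y→R3; Z→R2.
Novax's best replies: R0→Y; R1→X; R2→W; R3→W.
The unique mutual best reply is (R1, X), giving (8, 8).
Sequential outcome (R0, W) differs from the Nash profile (R1, X).

no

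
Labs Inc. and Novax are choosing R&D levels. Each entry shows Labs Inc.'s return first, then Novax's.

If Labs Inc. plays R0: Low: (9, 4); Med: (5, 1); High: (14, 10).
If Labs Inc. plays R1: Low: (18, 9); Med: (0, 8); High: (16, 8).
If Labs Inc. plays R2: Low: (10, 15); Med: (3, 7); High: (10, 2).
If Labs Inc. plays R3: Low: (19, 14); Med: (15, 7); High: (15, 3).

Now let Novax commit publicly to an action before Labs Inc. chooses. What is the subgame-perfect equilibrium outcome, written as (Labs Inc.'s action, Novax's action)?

Work backward from Labs Inc.'s decision.
- Low → Labs Inc. plays R3 (best of 9, 18, 10, 19); Novax gets 14.
- Med → Labs Inc. plays R3 (best of 5, 0, 3, 15); Novax gets 7.
- High → Labs Inc. plays R1 (best of 14, 16, 10, 15); Novax gets 8.
Maximizing over 14, 7, 8, Novax chooses Low. Subgame-perfect outcome: (R3, Low) with payoffs (19, 14).

(R3, Low)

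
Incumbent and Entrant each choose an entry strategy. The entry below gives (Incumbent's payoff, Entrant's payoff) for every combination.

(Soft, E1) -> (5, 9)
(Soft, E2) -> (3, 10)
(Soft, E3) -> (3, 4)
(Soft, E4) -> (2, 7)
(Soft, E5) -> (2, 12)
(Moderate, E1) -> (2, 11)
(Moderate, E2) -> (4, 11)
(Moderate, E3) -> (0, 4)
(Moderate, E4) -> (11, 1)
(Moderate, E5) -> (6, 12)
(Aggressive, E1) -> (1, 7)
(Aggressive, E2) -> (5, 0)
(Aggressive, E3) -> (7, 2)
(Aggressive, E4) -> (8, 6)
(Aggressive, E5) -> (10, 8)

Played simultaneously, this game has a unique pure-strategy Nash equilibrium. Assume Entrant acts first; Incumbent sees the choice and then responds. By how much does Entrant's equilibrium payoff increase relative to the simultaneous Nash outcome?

1

Work backward from Incumbent's decision.
- E1 → Incumbent plays Soft (best of 5, 2, 1); Entrant gets 9.
- E2 → Incumbent plays Aggressive (best of 3, 4, 5); Entrant gets 0.
- E3 → Incumbent plays Aggressive (best of 3, 0, 7); Entrant gets 2.
- E4 → Incumbent plays Moderate (best of 2, 11, 8); Entrant gets 1.
- E5 → Incumbent plays Aggressive (best of 2, 6, 10); Entrant gets 8.
Among 9, 0, 2, 1, 8, the best is 9 at E1. Subgame-perfect outcome: (Soft, E1) with payoffs (5, 9).
Under simultaneous play:
Incumbent's best replies: E1→Soft; E2→Aggressive; E3→Aggressive; E4→Moderate; E5→Aggressive.
Entrant's best replies: Soft→E5; Moderate→E5; Aggressive→E5.
The unique mutual best reply is (Aggressive, E5), giving (10, 8).
Entrant's commitment gain: 9 − 8 = 1.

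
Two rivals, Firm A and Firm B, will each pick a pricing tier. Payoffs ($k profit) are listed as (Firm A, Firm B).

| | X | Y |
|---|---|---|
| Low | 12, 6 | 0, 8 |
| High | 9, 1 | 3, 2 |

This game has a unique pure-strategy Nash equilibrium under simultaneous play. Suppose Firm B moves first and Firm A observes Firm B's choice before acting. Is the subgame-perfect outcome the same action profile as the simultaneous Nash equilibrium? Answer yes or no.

Work backward from Firm A's decision.
- X: Firm A compares 12, 9 and picks Low; Firm B would get 6.
- Y: Firm A compares 0, 3 and picks High; Firm B would get 2.
Firm B's induced payoffs are 6, 2, so Firm B commits to X. Subgame-perfect outcome: (Low, X) with payoffs (12, 6).
For the simultaneous game, intersect best replies.
Firm A's best replies: X→Low; Y→High.
Firm B's best replies: Low→Y; High→Y.
Only (High, Y) has each player best-responding; Nash payoffs (3, 2).
Sequential outcome (Low, X) differs from the Nash profile (High, Y).

no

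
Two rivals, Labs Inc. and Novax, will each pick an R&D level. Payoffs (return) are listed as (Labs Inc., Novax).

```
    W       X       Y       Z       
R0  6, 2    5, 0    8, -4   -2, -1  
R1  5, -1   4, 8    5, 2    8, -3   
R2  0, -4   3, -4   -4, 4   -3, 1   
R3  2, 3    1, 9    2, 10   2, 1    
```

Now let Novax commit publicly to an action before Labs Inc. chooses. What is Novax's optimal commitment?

W

Labs Inc. best-responds to each possible Novax move:
- W: BR = R0, leader payoff 2.
- X: BR = R0, leader payoff 0.
- Y: BR = R0, leader payoff -4.
- Z: BR = R1, leader payoff -3.
Maximizing over 2, 0, -4, -3, Novax chooses W. Subgame-perfect outcome: (R0, W) with payoffs (6, 2).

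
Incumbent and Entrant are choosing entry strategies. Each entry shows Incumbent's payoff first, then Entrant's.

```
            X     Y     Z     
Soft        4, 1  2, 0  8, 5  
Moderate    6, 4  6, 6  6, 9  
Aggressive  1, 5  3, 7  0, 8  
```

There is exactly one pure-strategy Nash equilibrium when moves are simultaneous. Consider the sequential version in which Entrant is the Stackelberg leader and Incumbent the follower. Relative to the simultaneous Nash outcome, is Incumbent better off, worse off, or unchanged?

Solve by backward induction (Entrant leads).
- X: Incumbent compares 4, 6, 1 and picks Moderate; Entrant would get 4.
- Y: Incumbent compares 2, 6, 3 and picks Moderate; Entrant would get 6.
- Z: Incumbent compares 8, 6, 0 and picks Soft; Entrant would get 5.
Maximizing over 4, 6, 5, Entrant chooses Y. Subgame-perfect outcome: (Moderate, Y) with payoffs (6, 6).
Under simultaneous play:
Incumbent's best replies: X→Moderate; Y→Moderate; Z→Soft.
Entrant's best replies: Soft→Z; Moderate→Z; Aggressive→Z.
The unique mutual best reply is (Soft, Z), giving (8, 5).
Incumbent earns 6 sequentially versus 8 at the Nash outcome: worse off.

worse off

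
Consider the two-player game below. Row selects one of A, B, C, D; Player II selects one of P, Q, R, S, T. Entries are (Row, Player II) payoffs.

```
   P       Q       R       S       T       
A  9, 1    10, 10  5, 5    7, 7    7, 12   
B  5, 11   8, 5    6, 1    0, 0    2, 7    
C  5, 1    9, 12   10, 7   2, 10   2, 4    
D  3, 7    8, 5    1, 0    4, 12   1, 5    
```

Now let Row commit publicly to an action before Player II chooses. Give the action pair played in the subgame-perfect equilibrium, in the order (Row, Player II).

Solve by backward induction (Row leads).
- A: Player II compares 1, 10, 5, 7, 12 and picks T; Row would get 7.
- B: Player II compares 11, 5, 1, 0, 7 and picks P; Row would get 5.
- C: Player II compares 1, 12, 7, 10, 4 and picks Q; Row would get 9.
- D: Player II compares 7, 5, 0, 12, 5 and picks S; Row would get 4.
Row's induced payoffs are 7, 5, 9, 4, so Row commits to C. Subgame-perfect outcome: (C, Q) with payoffs (9, 12).

(C, Q)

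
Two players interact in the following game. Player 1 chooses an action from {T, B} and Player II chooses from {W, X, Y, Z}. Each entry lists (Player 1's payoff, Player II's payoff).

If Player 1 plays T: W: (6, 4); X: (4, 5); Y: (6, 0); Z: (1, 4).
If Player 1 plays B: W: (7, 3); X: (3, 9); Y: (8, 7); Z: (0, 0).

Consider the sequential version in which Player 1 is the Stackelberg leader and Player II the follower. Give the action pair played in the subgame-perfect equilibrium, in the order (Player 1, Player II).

(T, X)

Solve by backward induction (Player 1 leads).
- T: BR = X, leader payoff 4.
- B: BR = X, leader payoff 3.
Maximizing over 4, 3, Player 1 chooses T. Subgame-perfect outcome: (T, X) with payoffs (4, 5).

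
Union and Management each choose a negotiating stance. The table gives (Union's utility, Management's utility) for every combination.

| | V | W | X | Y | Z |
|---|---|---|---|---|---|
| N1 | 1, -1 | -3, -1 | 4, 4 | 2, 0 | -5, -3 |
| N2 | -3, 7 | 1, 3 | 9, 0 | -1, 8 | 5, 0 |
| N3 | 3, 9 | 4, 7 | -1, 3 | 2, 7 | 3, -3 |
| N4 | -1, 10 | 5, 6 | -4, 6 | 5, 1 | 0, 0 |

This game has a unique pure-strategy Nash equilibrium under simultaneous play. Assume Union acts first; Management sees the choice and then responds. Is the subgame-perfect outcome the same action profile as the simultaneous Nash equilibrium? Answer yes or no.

no

Work backward from Management's decision.
- N1: BR = X, leader payoff 4.
- N2: BR = Y, leader payoff -1.
- N3: BR = V, leader payoff 3.
- N4: BR = V, leader payoff -1.
Union's induced payoffs are 4, -1, 3, -1, so Union commits to N1. Subgame-perfect outcome: (N1, X) with payoffs (4, 4).
Now find the simultaneous Nash equilibrium.
Union's best replies: V→N3; W→N4; X→N2; Y→N4; Z→N2.
Management's best replies: N1→X; N2→Y; N3→V; N4→V.
The unique mutual best reply is (N3, V), giving (3, 9).
Sequential outcome (N1, X) differs from the Nash profile (N3, V).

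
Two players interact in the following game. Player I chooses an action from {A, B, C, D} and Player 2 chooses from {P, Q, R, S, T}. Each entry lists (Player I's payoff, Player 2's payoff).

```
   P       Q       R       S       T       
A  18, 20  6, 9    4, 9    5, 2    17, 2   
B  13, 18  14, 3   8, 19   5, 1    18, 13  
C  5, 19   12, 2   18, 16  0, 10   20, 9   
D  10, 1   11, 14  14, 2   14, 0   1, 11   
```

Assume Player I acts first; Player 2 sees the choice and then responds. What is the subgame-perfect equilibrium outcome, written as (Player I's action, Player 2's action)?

Player 2 best-responds to each possible Player I move:
- A: Player 2 compares 20, 9, 9, 2, 2 and picks P; Player I would get 18.
- B: Player 2 compares 18, 3, 19, 1, 13 and picks R; Player I would get 8.
- C: Player 2 compares 19, 2, 16, 10, 9 and picks P; Player I would get 5.
- D: Player 2 compares 1, 14, 2, 0, 11 and picks Q; Player I would get 11.
Among 18, 8, 5, 11, the best is 18 at A. Subgame-perfect outcome: (A, P) with payoffs (18, 20).

(A, P)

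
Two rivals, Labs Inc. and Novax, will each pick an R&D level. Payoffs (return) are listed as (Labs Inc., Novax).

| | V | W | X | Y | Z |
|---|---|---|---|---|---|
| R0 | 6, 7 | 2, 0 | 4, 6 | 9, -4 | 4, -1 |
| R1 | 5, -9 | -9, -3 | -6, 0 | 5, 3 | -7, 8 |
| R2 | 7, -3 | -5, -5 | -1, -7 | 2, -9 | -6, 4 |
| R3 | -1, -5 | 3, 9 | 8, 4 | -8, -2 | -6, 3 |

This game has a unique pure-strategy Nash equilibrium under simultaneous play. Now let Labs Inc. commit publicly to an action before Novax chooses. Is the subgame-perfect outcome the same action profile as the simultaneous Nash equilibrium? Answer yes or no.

Novax best-responds to each possible Labs Inc. move:
- R0: BR = V, leader payoff 6.
- R1: BR = Z, leader payoff -7.
- R2: BR = Z, leader payoff -6.
- R3: BR = W, leader payoff 3.
Maximizing over 6, -7, -6, 3, Labs Inc. chooses R0. Subgame-perfect outcome: (R0, V) with payoffs (6, 7).
Now find the simultaneous Nash equilibrium.
Labs Inc.'s best replies: V→R2; W→R3; X→R3; Y→R0; Z→R0.
Novax's best replies: R0→V; R1→Z; R2→Z; R3→W.
Only (R3, W) has each player best-responding; Nash payoffs (3, 9).
Sequential outcome (R0, V) differs from the Nash profile (R3, W).

no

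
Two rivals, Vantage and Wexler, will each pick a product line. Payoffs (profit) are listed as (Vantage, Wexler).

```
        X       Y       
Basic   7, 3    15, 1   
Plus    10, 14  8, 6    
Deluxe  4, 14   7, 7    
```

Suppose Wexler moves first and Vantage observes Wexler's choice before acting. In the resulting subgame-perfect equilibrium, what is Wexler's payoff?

14

Vantage best-responds to each possible Wexler move:
- X: Vantage compares 7, 10, 4 and picks Plus; Wexler would get 14.
- Y: Vantage compares 15, 8, 7 and picks Basic; Wexler would get 1.
Among 14, 1, the best is 14 at X. Subgame-perfect outcome: (Plus, X) with payoffs (10, 14).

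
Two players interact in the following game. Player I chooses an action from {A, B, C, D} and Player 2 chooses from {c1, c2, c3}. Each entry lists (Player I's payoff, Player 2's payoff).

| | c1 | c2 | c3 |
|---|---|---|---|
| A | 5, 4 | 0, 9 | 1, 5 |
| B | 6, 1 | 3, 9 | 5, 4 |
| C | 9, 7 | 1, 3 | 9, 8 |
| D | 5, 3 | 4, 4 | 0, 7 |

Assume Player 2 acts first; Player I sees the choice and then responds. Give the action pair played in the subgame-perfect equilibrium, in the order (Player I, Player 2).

Backward induction with Player 2 moving first.
- c1 → Player I plays C (best of 5, 6, 9, 5); Player 2 gets 7.
- c2 → Player I plays D (best of 0, 3, 1, 4); Player 2 gets 4.
- c3 → Player I plays C (best of 1, 5, 9, 0); Player 2 gets 8.
Among 7, 4, 8, the best is 8 at c3. Subgame-perfect outcome: (C, c3) with payoffs (9, 8).

(C, c3)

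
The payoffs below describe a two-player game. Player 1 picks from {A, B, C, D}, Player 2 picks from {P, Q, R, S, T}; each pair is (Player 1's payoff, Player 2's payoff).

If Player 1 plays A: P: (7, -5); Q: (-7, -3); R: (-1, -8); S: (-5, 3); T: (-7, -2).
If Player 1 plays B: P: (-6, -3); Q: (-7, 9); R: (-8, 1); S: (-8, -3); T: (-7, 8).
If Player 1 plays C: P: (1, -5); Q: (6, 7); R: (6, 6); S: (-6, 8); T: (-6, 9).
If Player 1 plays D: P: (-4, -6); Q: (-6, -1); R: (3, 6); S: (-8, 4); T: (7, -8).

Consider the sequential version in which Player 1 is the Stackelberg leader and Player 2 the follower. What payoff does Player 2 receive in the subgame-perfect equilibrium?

Player 2 best-responds to each possible Player 1 move:
- A: BR = S, leader payoff -5.
- B: BR = Q, leader payoff -7.
- C: BR = T, leader payoff -6.
- D: BR = R, leader payoff 3.
Player 1's induced payoffs are -5, -7, -6, 3, so Player 1 commits to D. Subgame-perfect outcome: (D, R) with payoffs (3, 6).

6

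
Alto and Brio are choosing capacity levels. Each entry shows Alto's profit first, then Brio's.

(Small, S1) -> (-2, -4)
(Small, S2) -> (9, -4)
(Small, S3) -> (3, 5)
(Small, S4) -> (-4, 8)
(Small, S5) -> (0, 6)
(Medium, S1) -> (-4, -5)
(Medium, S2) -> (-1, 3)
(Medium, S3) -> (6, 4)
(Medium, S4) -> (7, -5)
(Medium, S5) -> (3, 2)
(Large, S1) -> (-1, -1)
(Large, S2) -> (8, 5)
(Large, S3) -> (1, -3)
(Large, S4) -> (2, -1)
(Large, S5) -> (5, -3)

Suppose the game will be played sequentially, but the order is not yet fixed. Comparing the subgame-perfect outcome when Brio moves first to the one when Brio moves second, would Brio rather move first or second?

If Alto leads: Brio's best replies are Small→S4, Medium→S3, Large→S2; Alto's induced payoffs -4, 6, 8; outcome (Large, S2), payoffs (8, 5).
If Brio leads: Alto's best replies are S1→Large, S2→Small, S3→Medium, S4→Medium, S5→Large; Brio's induced payoffs -1, -4, 4, -5, -3; outcome (Medium, S3), payoffs (6, 4).
Brio gets 4 moving first and 5 moving second, so Brio prefers to move second.

second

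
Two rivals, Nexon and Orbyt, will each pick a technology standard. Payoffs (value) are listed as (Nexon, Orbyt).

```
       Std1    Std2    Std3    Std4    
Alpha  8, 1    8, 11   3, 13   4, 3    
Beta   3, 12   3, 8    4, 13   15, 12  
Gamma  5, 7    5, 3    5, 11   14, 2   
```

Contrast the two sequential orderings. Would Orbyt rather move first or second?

If Nexon leads: Orbyt's best replies are Alpha→Std3, Beta→Std3, Gamma→Std3; Nexon's induced payoffs 3, 4, 5; outcome (Gamma, Std3), payoffs (5, 11).
If Orbyt leads: Nexon's best replies are Std1→Alpha, Std2→Alpha, Std3→Gamma, Std4→Beta; Orbyt's induced payoffs 1, 11, 11, 12; outcome (Beta, Std4), payoffs (15, 12).
Orbyt gets 12 moving first and 11 moving second, so Orbyt prefers to move first.

first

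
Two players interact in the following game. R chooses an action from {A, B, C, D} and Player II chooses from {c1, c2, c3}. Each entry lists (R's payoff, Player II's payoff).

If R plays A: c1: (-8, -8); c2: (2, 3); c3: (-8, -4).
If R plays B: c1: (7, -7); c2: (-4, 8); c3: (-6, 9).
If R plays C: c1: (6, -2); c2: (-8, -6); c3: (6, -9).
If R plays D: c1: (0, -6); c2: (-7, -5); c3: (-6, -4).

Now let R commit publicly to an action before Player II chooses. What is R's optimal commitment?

C

Solve by backward induction (R leads).
- A: BR = c2, leader payoff 2.
- B: BR = c3, leader payoff -6.
- C: BR = c1, leader payoff 6.
- D: BR = c3, leader payoff -6.
R's induced payoffs are 2, -6, 6, -6, so R commits to C. Subgame-perfect outcome: (C, c1) with payoffs (6, -2).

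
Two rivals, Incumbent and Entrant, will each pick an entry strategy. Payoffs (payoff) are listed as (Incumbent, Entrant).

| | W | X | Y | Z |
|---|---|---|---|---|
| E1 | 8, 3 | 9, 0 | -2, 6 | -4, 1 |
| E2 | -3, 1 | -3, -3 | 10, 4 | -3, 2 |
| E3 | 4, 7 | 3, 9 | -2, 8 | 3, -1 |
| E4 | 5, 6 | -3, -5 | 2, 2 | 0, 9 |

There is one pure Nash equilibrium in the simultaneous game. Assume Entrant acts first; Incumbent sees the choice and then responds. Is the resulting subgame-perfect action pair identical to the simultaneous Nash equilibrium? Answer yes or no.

yes

Incumbent best-responds to each possible Entrant move:
- W: Incumbent compares 8, -3, 4, 5 and picks E1; Entrant would get 3.
- X: Incumbent compares 9, -3, 3, -3 and picks E1; Entrant would get 0.
- Y: Incumbent compares -2, 10, -2, 2 and picks E2; Entrant would get 4.
- Z: Incumbent compares -4, -3, 3, 0 and picks E3; Entrant would get -1.
Maximizing over 3, 0, 4, -1, Entrant chooses Y. Subgame-perfect outcome: (E2, Y) with payoffs (10, 4).
Under simultaneous play:
Incumbent's best replies: W→E1; X→E1; Y→E2; Z→E3.
Entrant's best replies: E1→Y; E2→Y; E3→X; E4→Z.
Only (E2, Y) has each player best-responding; Nash payoffs (10, 4).
Sequential outcome (E2, Y) coincides with the Nash profile (E2, Y).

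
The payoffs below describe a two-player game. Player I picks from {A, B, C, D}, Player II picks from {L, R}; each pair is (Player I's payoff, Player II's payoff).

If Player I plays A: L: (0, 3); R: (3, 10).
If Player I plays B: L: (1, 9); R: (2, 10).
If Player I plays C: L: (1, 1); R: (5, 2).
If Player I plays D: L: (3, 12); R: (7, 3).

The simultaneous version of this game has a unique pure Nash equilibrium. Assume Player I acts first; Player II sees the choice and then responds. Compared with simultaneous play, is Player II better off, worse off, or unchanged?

worse off

Backward induction with Player I moving first.
- A: BR = R, leader payoff 3.
- B: BR = R, leader payoff 2.
- C: BR = R, leader payoff 5.
- D: BR = L, leader payoff 3.
Among 3, 2, 5, 3, the best is 5 at C. Subgame-perfect outcome: (C, R) with payoffs (5, 2).
For the simultaneous game, intersect best replies.
Player I's best replies: L→D; R→D.
Player II's best replies: A→R; B→R; C→R; D→L.
Only (D, L) has each player best-responding; Nash payoffs (3, 12).
Player II earns 2 sequentially versus 12 at the Nash outcome: worse off.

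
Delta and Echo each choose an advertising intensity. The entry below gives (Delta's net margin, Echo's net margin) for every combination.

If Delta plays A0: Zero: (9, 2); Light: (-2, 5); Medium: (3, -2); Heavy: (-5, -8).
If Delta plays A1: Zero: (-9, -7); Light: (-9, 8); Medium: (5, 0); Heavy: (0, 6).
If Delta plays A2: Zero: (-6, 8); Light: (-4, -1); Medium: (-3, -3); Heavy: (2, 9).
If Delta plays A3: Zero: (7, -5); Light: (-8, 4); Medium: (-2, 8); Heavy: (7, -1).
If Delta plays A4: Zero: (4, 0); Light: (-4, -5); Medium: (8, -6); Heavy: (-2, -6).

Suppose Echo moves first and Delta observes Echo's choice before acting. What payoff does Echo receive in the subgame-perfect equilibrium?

Backward induction with Echo moving first.
- Zero → Delta plays A0 (best of 9, -9, -6, 7, 4); Echo gets 2.
- Light → Delta plays A0 (best of -2, -9, -4, -8, -4); Echo gets 5.
- Medium → Delta plays A4 (best of 3, 5, -3, -2, 8); Echo gets -6.
- Heavy → Delta plays A3 (best of -5, 0, 2, 7, -2); Echo gets -1.
Echo's induced payoffs are 2, 5, -6, -1, so Echo commits to Light. Subgame-perfect outcome: (A0, Light) with payoffs (-2, 5).

5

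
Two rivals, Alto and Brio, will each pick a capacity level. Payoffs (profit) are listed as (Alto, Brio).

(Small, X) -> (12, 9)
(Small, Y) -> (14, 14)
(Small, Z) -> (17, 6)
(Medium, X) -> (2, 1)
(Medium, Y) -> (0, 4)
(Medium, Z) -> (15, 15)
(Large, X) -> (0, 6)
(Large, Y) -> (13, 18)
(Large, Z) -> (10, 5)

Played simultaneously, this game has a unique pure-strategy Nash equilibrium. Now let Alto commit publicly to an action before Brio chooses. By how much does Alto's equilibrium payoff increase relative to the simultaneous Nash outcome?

1

Brio best-responds to each possible Alto move:
- Small → Brio plays Y (best of 9, 14, 6); Alto gets 14.
- Medium → Brio plays Z (best of 1, 4, 15); Alto gets 15.
- Large → Brio plays Y (best of 6, 18, 5); Alto gets 13.
Alto's induced payoffs are 14, 15, 13, so Alto commits to Medium. Subgame-perfect outcome: (Medium, Z) with payoffs (15, 15).
Now find the simultaneous Nash equilibrium.
Alto's best replies: X→Small; Y→Small; Z→Small.
Brio's best replies: Small→Y; Medium→Z; Large→Y.
The unique mutual best reply is (Small, Y), giving (14, 14).
Alto's commitment gain: 15 − 14 = 1.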